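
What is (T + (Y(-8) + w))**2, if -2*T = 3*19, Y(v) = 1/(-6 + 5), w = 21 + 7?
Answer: 9/4 ≈ 2.2500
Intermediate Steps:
w = 28
Y(v) = -1 (Y(v) = 1/(-1) = -1)
T = -57/2 (T = -3*19/2 = -1/2*57 = -57/2 ≈ -28.500)
(T + (Y(-8) + w))**2 = (-57/2 + (-1 + 28))**2 = (-57/2 + 27)**2 = (-3/2)**2 = 9/4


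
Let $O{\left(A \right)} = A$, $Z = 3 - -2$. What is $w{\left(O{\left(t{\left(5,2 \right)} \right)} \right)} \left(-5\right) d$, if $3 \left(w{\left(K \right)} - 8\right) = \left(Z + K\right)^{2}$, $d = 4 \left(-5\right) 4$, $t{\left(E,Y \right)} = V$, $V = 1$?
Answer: $8000$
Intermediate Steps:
$t{\left(E,Y \right)} = 1$
$Z = 5$ ($Z = 3 + 2 = 5$)
$d = -80$ ($d = \left(-20\right) 4 = -80$)
$w{\left(K \right)} = 8 + \frac{\left(5 + K\right)^{2}}{3}$
$w{\left(O{\left(t{\left(5,2 \right)} \right)} \right)} \left(-5\right) d = \left(8 + \frac{\left(5 + 1\right)^{2}}{3}\right) \left(-5\right) \left(-80\right) = \left(8 + \frac{6^{2}}{3}\right) \left(-5\right) \left(-80\right) = \left(8 + \frac{1}{3} \cdot 36\right) \left(-5\right) \left(-80\right) = \left(8 + 12\right) \left(-5\right) \left(-80\right) = 20 \left(-5\right) \left(-80\right) = \left(-100\right) \left(-80\right) = 8000$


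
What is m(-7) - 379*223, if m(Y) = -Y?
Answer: -84510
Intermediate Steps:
m(-7) - 379*223 = -1*(-7) - 379*223 = 7 - 84517 = -84510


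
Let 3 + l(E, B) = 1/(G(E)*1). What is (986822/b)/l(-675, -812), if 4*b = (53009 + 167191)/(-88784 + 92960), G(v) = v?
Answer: -9272179512/371771 ≈ -24941.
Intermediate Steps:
b = 9175/696 (b = ((53009 + 167191)/(-88784 + 92960))/4 = (220200/4176)/4 = (220200*(1/4176))/4 = (¼)*(9175/174) = 9175/696 ≈ 13.182)
l(E, B) = -3 + 1/E (l(E, B) = -3 + 1/(E*1) = -3 + 1/E)
(986822/b)/l(-675, -812) = (986822/(9175/696))/(-3 + 1/(-675)) = (986822*(696/9175))/(-3 - 1/675) = 686828112/(9175*(-2026/675)) = (686828112/9175)*(-675/2026) = -9272179512/371771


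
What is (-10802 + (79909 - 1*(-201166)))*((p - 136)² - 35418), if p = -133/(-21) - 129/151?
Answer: -339842034712226/68403 ≈ -4.9682e+9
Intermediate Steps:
p = 2482/453 (p = -133*(-1/21) - 129*1/151 = 19/3 - 129/151 = 2482/453 ≈ 5.4790)
(-10802 + (79909 - 1*(-201166)))*((p - 136)² - 35418) = (-10802 + (79909 - 1*(-201166)))*((2482/453 - 136)² - 35418) = (-10802 + (79909 + 201166))*((-59126/453)² - 35418) = (-10802 + 281075)*(3495883876/205209 - 35418) = 270273*(-3772208486/205209) = -339842034712226/68403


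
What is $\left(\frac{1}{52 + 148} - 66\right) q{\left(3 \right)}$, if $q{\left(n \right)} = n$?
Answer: $- \frac{39597}{200} \approx -197.98$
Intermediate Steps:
$\left(\frac{1}{52 + 148} - 66\right) q{\left(3 \right)} = \left(\frac{1}{52 + 148} - 66\right) 3 = \left(\frac{1}{200} - 66\right) 3 = \left(- \frac{13199}{200}\right) 3 = - \frac{39597}{200}$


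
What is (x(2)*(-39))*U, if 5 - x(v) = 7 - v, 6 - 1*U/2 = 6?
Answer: 0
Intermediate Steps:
U = 0 (U = 12 - 2*6 = 12 - 12 = 0)
x(v) = -2 + v (x(v) = 5 - (7 - v) = 5 + (-7 + v) = -2 + v)
(x(2)*(-39))*U = ((-2 + 2)*(-39))*0 = (0*(-39))*0 = 0*0 = 0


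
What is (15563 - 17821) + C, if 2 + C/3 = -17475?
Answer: -54689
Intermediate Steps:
C = -52431 (C = -6 + 3*(-17475) = -6 - 52425 = -52431)
(15563 - 17821) + C = (15563 - 17821) - 52431 = -2258 - 52431 = -54689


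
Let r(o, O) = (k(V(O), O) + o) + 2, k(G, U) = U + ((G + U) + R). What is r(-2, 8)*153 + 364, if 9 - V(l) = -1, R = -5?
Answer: 3577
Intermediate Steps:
V(l) = 10 (V(l) = 9 - 1*(-1) = 9 + 1 = 10)
k(G, U) = -5 + G + 2*U (k(G, U) = U + ((G + U) - 5) = U + (-5 + G + U) = -5 + G + 2*U)
r(o, O) = 7 + o + 2*O (r(o, O) = ((-5 + 10 + 2*O) + o) + 2 = ((5 + 2*O) + o) + 2 = (5 + o + 2*O) + 2 = 7 + o + 2*O)
r(-2, 8)*153 + 364 = (7 - 2 + 2*8)*153 + 364 = (7 - 2 + 16)*153 + 364 = 21*153 + 364 = 3213 + 364 = 3577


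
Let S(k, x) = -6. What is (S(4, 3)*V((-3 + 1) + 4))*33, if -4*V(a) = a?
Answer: 99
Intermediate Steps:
V(a) = -a/4
(S(4, 3)*V((-3 + 1) + 4))*33 = -(-3)*((-3 + 1) + 4)/2*33 = -(-3)*(-2 + 4)/2*33 = -(-3)*2/2*33 = -6*(-½)*33 = 3*33 = 99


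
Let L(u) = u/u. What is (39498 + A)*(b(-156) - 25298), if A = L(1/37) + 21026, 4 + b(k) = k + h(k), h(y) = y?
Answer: -1550287350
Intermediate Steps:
L(u) = 1
b(k) = -4 + 2*k (b(k) = -4 + (k + k) = -4 + 2*k)
A = 21027 (A = 1 + 21026 = 21027)
(39498 + A)*(b(-156) - 25298) = (39498 + 21027)*((-4 + 2*(-156)) - 25298) = 60525*((-4 - 312) - 25298) = 60525*(-316 - 25298) = 60525*(-25614) = -1550287350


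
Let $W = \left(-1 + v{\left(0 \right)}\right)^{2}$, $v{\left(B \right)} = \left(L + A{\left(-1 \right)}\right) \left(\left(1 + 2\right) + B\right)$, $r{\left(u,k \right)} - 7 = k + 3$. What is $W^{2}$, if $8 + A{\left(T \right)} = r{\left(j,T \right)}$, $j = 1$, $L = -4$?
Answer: $10000$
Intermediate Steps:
$r{\left(u,k \right)} = 10 + k$ ($r{\left(u,k \right)} = 7 + \left(k + 3\right) = 7 + \left(3 + k\right) = 10 + k$)
$A{\left(T \right)} = 2 + T$ ($A{\left(T \right)} = -8 + \left(10 + T\right) = 2 + T$)
$v{\left(B \right)} = -9 - 3 B$ ($v{\left(B \right)} = \left(-4 + \left(2 - 1\right)\right) \left(\left(1 + 2\right) + B\right) = \left(-4 + 1\right) \left(3 + B\right) = - 3 \left(3 + B\right) = -9 - 3 B$)
$W = 100$ ($W = \left(-1 - 9\right)^{2} = \left(-10\right)^{2} = 100$)
$W^{2} = 100^{2} = 10000$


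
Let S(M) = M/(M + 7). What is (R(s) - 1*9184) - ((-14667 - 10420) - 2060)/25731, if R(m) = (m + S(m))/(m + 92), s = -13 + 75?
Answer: -19925929817/2169981 ≈ -9182.5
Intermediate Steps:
S(M) = M/(7 + M)
s = 62
R(m) = (m + m/(7 + m))/(92 + m) (R(m) = (m + m/(7 + m))/(m + 92) = (m + m/(7 + m))/(92 + m))
(R(s) - 1*9184) - ((-14667 - 10420) - 2060)/25731 = (62*(8 + 62)/((7 + 62)*(92 + 62)) - 1*9184) - ((-14667 - 10420) - 2060)/25731 = (62*70/(69*154) - 9184) - (-25087 - 2060)/25731 = (62*(1/69)*(1/154)*70 - 9184) - (-27147)/25731 = (310/759 - 9184) - 1*(-9049/8577) = -6970346/759 + 9049/8577 = -19925929817/2169981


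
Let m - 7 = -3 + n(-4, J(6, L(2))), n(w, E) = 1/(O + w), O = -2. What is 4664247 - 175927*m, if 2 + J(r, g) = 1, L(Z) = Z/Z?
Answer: 23939161/6 ≈ 3.9899e+6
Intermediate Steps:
L(Z) = 1
J(r, g) = -1 (J(r, g) = -2 + 1 = -1)
n(w, E) = 1/(-2 + w)
m = 23/6 (m = 7 + (-3 + 1/(-2 - 4)) = 7 + (-3 + 1/(-6)) = 7 + (-3 - 1/6) = 7 - 19/6 = 23/6 ≈ 3.8333)
4664247 - 175927*m = 4664247 - 175927*23/6 = 4664247 - 1*4046321/6 = 4664247 - 4046321/6 = 23939161/6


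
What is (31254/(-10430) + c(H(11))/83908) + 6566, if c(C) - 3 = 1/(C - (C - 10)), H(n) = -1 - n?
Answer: 5743681020741/875160440 ≈ 6563.0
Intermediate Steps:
c(C) = 31/10 (c(C) = 3 + 1/(C - (C - 10)) = 3 + 1/(C - (-10 + C)) = 3 + 1/(C + (10 - C)) = 3 + 1/10 = 3 + ⅒ = 31/10)
(31254/(-10430) + c(H(11))/83908) + 6566 = (31254/(-10430) + (31/10)/83908) + 6566 = (31254*(-1/10430) + (31/10)*(1/83908)) + 6566 = (-15627/5215 + 31/839080) + 6566 = -2622428299/875160440 + 6566 = 5743681020741/875160440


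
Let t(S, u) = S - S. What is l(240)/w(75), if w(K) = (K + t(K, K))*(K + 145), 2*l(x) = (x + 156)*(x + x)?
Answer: 144/25 ≈ 5.7600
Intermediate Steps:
t(S, u) = 0
l(x) = x*(156 + x) (l(x) = ((x + 156)*(x + x))/2 = ((156 + x)*(2*x))/2 = (2*x*(156 + x))/2 = x*(156 + x))
w(K) = K*(145 + K) (w(K) = (K + 0)*(K + 145) = K*(145 + K))
l(240)/w(75) = (240*(156 + 240))/((75*(145 + 75))) = (240*396)/((75*220)) = 95040/16500 = 95040*(1/16500) = 144/25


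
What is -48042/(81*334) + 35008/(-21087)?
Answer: -12099803/3521529 ≈ -3.4360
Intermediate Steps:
-48042/(81*334) + 35008/(-21087) = -48042/27054 + 35008*(-1/21087) = -48042*1/27054 - 35008/21087 = -2669/1503 - 35008/21087 = -12099803/3521529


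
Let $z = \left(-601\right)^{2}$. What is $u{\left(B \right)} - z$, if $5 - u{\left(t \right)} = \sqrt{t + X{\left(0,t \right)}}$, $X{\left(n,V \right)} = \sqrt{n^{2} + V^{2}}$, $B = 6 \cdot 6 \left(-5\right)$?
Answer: $-361196$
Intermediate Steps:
$z = 361201$
$B = -180$ ($B = 36 \left(-5\right) = -180$)
$X{\left(n,V \right)} = \sqrt{V^{2} + n^{2}}$
$u{\left(t \right)} = 5 - \sqrt{t + \sqrt{t^{2}}}$ ($u{\left(t \right)} = 5 - \sqrt{t + \sqrt{t^{2} + 0^{2}}} = 5 - \sqrt{t + \sqrt{t^{2} + 0}} = 5 - \sqrt{t + \sqrt{t^{2}}}$)
$u{\left(B \right)} - z = \left(5 - \sqrt{-180 + \sqrt{\left(-180\right)^{2}}}\right) - 361201 = \left(5 - \sqrt{-180 + \sqrt{32400}}\right) - 361201 = \left(5 - \sqrt{-180 + 180}\right) - 361201 = \left(5 - \sqrt{0}\right) - 361201 = \left(5 - 0\right) - 361201 = \left(5 + 0\right) - 361201 = 5 - 361201 = -361196$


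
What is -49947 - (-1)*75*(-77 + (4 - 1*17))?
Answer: -56697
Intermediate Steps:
-49947 - (-1)*75*(-77 + (4 - 1*17)) = -49947 - (-1)*75*(-77 + (4 - 17)) = -49947 - (-1)*75*(-77 - 13) = -49947 - (-1)*75*(-90) = -49947 - (-1)*(-6750) = -49947 - 1*6750 = -49947 - 6750 = -56697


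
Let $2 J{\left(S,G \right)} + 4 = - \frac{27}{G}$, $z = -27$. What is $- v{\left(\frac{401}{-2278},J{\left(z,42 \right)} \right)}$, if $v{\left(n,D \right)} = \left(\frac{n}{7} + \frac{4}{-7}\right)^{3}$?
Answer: $\frac{2509911279}{11821188952} \approx 0.21232$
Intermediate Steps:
$J{\left(S,G \right)} = -2 - \frac{27}{2 G}$ ($J{\left(S,G \right)} = -2 + \frac{\left(-27\right) \frac{1}{G}}{2} = -2 - \frac{27}{2 G}$)
$v{\left(n,D \right)} = \left(- \frac{4}{7} + \frac{n}{7}\right)^{3}$ ($v{\left(n,D \right)} = \left(n \frac{1}{7} + 4 \left(- \frac{1}{7}\right)\right)^{3} = \left(\frac{n}{7} - \frac{4}{7}\right)^{3} = \left(- \frac{4}{7} + \frac{n}{7}\right)^{3}$)
$- v{\left(\frac{401}{-2278},J{\left(z,42 \right)} \right)} = - \frac{\left(-4 + \frac{401}{-2278}\right)^{3}}{343} = - \frac{\left(-4 + 401 \left(- \frac{1}{2278}\right)\right)^{3}}{343} = - \frac{\left(-4 - \frac{401}{2278}\right)^{3}}{343} = - \frac{\left(- \frac{9513}{2278}\right)^{3}}{343} = - \frac{-860899568697}{343 \cdot 11821188952} = \left(-1\right) \left(- \frac{2509911279}{11821188952}\right) = \frac{2509911279}{11821188952}$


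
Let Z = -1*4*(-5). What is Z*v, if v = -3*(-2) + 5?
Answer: 220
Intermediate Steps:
v = 11 (v = 6 + 5 = 11)
Z = 20 (Z = -4*(-5) = 20)
Z*v = 20*11 = 220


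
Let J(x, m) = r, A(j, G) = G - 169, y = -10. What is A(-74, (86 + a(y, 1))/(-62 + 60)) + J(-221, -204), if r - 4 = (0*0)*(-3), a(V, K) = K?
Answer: -417/2 ≈ -208.50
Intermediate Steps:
r = 4 (r = 4 + (0*0)*(-3) = 4 + 0*(-3) = 4 + 0 = 4)
A(j, G) = -169 + G
J(x, m) = 4
A(-74, (86 + a(y, 1))/(-62 + 60)) + J(-221, -204) = (-169 + (86 + 1)/(-62 + 60)) + 4 = (-169 + 87/(-2)) + 4 = (-169 + 87*(-1/2)) + 4 = (-169 - 87/2) + 4 = -425/2 + 4 = -417/2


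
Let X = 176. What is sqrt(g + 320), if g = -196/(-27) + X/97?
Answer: 2*sqrt(62699151)/873 ≈ 18.140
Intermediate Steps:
g = 23764/2619 (g = -196/(-27) + 176/97 = -196*(-1/27) + 176*(1/97) = 196/27 + 176/97 = 23764/2619 ≈ 9.0737)
sqrt(g + 320) = sqrt(23764/2619 + 320) = sqrt(861844/2619) = 2*sqrt(62699151)/873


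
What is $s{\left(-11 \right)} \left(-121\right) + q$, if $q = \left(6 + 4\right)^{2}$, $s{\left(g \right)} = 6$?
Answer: $-626$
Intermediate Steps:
$q = 100$ ($q = 10^{2} = 100$)
$s{\left(-11 \right)} \left(-121\right) + q = 6 \left(-121\right) + 100 = -726 + 100 = -626$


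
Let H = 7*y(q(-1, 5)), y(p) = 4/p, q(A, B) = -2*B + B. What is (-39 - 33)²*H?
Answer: -145152/5 ≈ -29030.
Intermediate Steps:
q(A, B) = -B
H = -28/5 (H = 7*(4/((-1*5))) = 7*(4/(-5)) = 7*(4*(-⅕)) = 7*(-⅘) = -28/5 ≈ -5.6000)
(-39 - 33)²*H = (-39 - 33)²*(-28/5) = (-72)²*(-28/5) = 5184*(-28/5) = -145152/5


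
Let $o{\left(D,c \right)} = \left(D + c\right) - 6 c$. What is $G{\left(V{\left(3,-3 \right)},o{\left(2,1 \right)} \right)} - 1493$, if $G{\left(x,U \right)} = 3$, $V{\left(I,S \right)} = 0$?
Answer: $-1490$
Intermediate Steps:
$o{\left(D,c \right)} = D - 5 c$
$G{\left(V{\left(3,-3 \right)},o{\left(2,1 \right)} \right)} - 1493 = 3 - 1493 = -1490$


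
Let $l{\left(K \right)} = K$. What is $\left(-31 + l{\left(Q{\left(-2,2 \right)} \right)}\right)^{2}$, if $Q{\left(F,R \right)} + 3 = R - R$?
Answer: $1156$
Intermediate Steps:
$Q{\left(F,R \right)} = -3$ ($Q{\left(F,R \right)} = -3 + \left(R - R\right) = -3 + 0 = -3$)
$\left(-31 + l{\left(Q{\left(-2,2 \right)} \right)}\right)^{2} = \left(-31 - 3\right)^{2} = \left(-34\right)^{2} = 1156$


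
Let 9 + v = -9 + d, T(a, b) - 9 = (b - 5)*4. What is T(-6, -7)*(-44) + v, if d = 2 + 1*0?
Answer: 1700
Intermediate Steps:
T(a, b) = -11 + 4*b (T(a, b) = 9 + (b - 5)*4 = 9 + (-5 + b)*4 = 9 + (-20 + 4*b) = -11 + 4*b)
d = 2 (d = 2 + 0 = 2)
v = -16 (v = -9 + (-9 + 2) = -9 - 7 = -16)
T(-6, -7)*(-44) + v = (-11 + 4*(-7))*(-44) - 16 = (-11 - 28)*(-44) - 16 = -39*(-44) - 16 = 1716 - 16 = 1700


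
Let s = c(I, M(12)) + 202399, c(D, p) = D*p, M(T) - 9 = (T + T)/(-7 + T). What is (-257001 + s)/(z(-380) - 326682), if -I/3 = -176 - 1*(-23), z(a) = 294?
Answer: 241339/1631940 ≈ 0.14788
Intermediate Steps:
I = 459 (I = -3*(-176 - 1*(-23)) = -3*(-176 + 23) = -3*(-153) = 459)
M(T) = 9 + 2*T/(-7 + T) (M(T) = 9 + (T + T)/(-7 + T) = 9 + (2*T)/(-7 + T) = 9 + 2*T/(-7 + T))
s = 1043666/5 (s = 459*((-63 + 11*12)/(-7 + 12)) + 202399 = 459*((-63 + 132)/5) + 202399 = 459*((⅕)*69) + 202399 = 459*(69/5) + 202399 = 31671/5 + 202399 = 1043666/5 ≈ 2.0873e+5)
(-257001 + s)/(z(-380) - 326682) = (-257001 + 1043666/5)/(294 - 326682) = -241339/5/(-326388) = -241339/5*(-1/326388) = 241339/1631940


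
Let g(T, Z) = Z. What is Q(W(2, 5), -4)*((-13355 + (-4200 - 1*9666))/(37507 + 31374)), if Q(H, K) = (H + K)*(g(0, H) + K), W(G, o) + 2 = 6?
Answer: 0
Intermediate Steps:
W(G, o) = 4 (W(G, o) = -2 + 6 = 4)
Q(H, K) = (H + K)² (Q(H, K) = (H + K)*(H + K) = (H + K)²)
Q(W(2, 5), -4)*((-13355 + (-4200 - 1*9666))/(37507 + 31374)) = (4² + (-4)² + 2*4*(-4))*((-13355 + (-4200 - 1*9666))/(37507 + 31374)) = (16 + 16 - 32)*((-13355 + (-4200 - 9666))/68881) = 0*((-13355 - 13866)*(1/68881)) = 0*(-27221*1/68881) = 0*(-27221/68881) = 0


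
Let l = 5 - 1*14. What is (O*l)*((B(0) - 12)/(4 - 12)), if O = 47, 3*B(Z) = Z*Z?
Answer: -1269/2 ≈ -634.50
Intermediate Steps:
B(Z) = Z²/3 (B(Z) = (Z*Z)/3 = Z²/3)
l = -9 (l = 5 - 14 = -9)
(O*l)*((B(0) - 12)/(4 - 12)) = (47*(-9))*(((⅓)*0² - 12)/(4 - 12)) = -423*((⅓)*0 - 12)/(-8) = -423*(0 - 12)*(-1)/8 = -(-5076)*(-1)/8 = -423*3/2 = -1269/2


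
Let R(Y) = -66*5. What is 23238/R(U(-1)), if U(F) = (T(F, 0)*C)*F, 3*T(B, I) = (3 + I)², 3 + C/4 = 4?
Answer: -3873/55 ≈ -70.418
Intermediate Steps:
C = 4 (C = -12 + 4*4 = -12 + 16 = 4)
T(B, I) = (3 + I)²/3
U(F) = 12*F (U(F) = (((3 + 0)²/3)*4)*F = (((⅓)*3²)*4)*F = (((⅓)*9)*4)*F = (3*4)*F = 12*F)
R(Y) = -330
23238/R(U(-1)) = 23238/(-330) = 23238*(-1/330) = -3873/55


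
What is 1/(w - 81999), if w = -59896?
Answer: -1/141895 ≈ -7.0475e-6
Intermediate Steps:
1/(w - 81999) = 1/(-59896 - 81999) = 1/(-141895) = -1/141895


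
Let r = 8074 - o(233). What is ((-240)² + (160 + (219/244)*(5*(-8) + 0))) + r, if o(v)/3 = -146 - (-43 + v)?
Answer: 4075172/61 ≈ 66806.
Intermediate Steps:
o(v) = -309 - 3*v (o(v) = 3*(-146 - (-43 + v)) = 3*(-146 + (43 - v)) = 3*(-103 - v) = -309 - 3*v)
r = 9082 (r = 8074 - (-309 - 3*233) = 8074 - (-309 - 699) = 8074 - 1*(-1008) = 8074 + 1008 = 9082)
((-240)² + (160 + (219/244)*(5*(-8) + 0))) + r = ((-240)² + (160 + (219/244)*(5*(-8) + 0))) + 9082 = (57600 + (160 + (219*(1/244))*(-40 + 0))) + 9082 = (57600 + (160 + (219/244)*(-40))) + 9082 = (57600 + (160 - 2190/61)) + 9082 = (57600 + 7570/61) + 9082 = 3521170/61 + 9082 = 4075172/61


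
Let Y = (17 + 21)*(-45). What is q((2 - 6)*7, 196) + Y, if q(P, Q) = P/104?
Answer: -44467/26 ≈ -1710.3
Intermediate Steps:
q(P, Q) = P/104 (q(P, Q) = P*(1/104) = P/104)
Y = -1710 (Y = 38*(-45) = -1710)
q((2 - 6)*7, 196) + Y = ((2 - 6)*7)/104 - 1710 = (-4*7)/104 - 1710 = (1/104)*(-28) - 1710 = -7/26 - 1710 = -44467/26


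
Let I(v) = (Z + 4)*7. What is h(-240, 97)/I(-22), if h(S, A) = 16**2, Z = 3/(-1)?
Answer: 256/7 ≈ 36.571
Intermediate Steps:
Z = -3 (Z = 3*(-1) = -3)
I(v) = 7 (I(v) = (-3 + 4)*7 = 1*7 = 7)
h(S, A) = 256
h(-240, 97)/I(-22) = 256/7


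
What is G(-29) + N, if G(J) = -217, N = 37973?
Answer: 37756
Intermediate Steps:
G(-29) + N = -217 + 37973 = 37756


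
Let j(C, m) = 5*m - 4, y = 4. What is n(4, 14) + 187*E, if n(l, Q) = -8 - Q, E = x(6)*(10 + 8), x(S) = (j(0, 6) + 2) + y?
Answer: 107690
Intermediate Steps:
j(C, m) = -4 + 5*m
x(S) = 32 (x(S) = ((-4 + 5*6) + 2) + 4 = ((-4 + 30) + 2) + 4 = (26 + 2) + 4 = 28 + 4 = 32)
E = 576 (E = 32*(10 + 8) = 32*18 = 576)
n(4, 14) + 187*E = (-8 - 1*14) + 187*576 = (-8 - 14) + 107712 = -22 + 107712 = 107690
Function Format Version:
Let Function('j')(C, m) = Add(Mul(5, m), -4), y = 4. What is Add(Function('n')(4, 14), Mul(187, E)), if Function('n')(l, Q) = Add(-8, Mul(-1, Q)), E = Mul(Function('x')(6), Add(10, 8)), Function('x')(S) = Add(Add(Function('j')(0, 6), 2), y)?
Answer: 107690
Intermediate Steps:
Function('j')(C, m) = Add(-4, Mul(5, m))
Function('x')(S) = 32 (Function('x')(S) = Add(Add(Add(-4, Mul(5, 6)), 2), 4) = Add(Add(Add(-4, 30), 2), 4) = Add(Add(26, 2), 4) = Add(28, 4) = 32)
E = 576 (E = Mul(32, Add(10, 8)) = Mul(32, 18) = 576)
Add(Function('n')(4, 14), Mul(187, E)) = Add(Add(-8, Mul(-1, 14)), Mul(187, 576)) = Add(Add(-8, -14), 107712) = Add(-22, 107712) = 107690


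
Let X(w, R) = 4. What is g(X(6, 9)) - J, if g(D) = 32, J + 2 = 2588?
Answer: -2554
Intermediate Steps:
J = 2586 (J = -2 + 2588 = 2586)
g(X(6, 9)) - J = 32 - 1*2586 = 32 - 2586 = -2554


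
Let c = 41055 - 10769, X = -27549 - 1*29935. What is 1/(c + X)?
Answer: -1/27198 ≈ -3.6767e-5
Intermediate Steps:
X = -57484 (X = -27549 - 29935 = -57484)
c = 30286
1/(c + X) = 1/(30286 - 57484) = 1/(-27198) = -1/27198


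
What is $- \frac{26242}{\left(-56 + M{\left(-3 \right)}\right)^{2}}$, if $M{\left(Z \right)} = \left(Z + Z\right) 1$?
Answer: $- \frac{13121}{1922} \approx -6.8267$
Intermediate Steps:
$M{\left(Z \right)} = 2 Z$ ($M{\left(Z \right)} = 2 Z 1 = 2 Z$)
$- \frac{26242}{\left(-56 + M{\left(-3 \right)}\right)^{2}} = - \frac{26242}{\left(-56 + 2 \left(-3\right)\right)^{2}} = - \frac{26242}{\left(-56 - 6\right)^{2}} = - \frac{26242}{\left(-62\right)^{2}} = - \frac{26242}{3844} = \left(-26242\right) \frac{1}{3844} = - \frac{13121}{1922}$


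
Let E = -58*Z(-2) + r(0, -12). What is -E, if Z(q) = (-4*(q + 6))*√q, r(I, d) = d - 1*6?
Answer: 18 - 928*I*√2 ≈ 18.0 - 1312.4*I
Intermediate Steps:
r(I, d) = -6 + d (r(I, d) = d - 6 = -6 + d)
Z(q) = √q*(-24 - 4*q) (Z(q) = (-4*(6 + q))*√q = (-24 - 4*q)*√q = √q*(-24 - 4*q))
E = -18 + 928*I*√2 (E = -232*√(-2)*(-6 - 1*(-2)) + (-6 - 12) = -232*I*√2*(-6 + 2) - 18 = -232*I*√2*(-4) - 18 = -(-928)*I*√2 - 18 = 928*I*√2 - 18 = -18 + 928*I*√2 ≈ -18.0 + 1312.4*I)
-E = -(-18 + 928*I*√2) = 18 - 928*I*√2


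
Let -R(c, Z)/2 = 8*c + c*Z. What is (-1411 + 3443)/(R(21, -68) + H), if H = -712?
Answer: 127/113 ≈ 1.1239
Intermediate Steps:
R(c, Z) = -16*c - 2*Z*c (R(c, Z) = -2*(8*c + c*Z) = -2*(8*c + Z*c) = -16*c - 2*Z*c)
(-1411 + 3443)/(R(21, -68) + H) = (-1411 + 3443)/(-2*21*(8 - 68) - 712) = 2032/(-2*21*(-60) - 712) = 2032/(2520 - 712) = 2032/1808 = 2032*(1/1808) = 127/113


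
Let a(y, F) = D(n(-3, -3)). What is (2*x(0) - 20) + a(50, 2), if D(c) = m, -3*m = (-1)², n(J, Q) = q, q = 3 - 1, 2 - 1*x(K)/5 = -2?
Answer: 59/3 ≈ 19.667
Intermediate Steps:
x(K) = 20 (x(K) = 10 - 5*(-2) = 10 + 10 = 20)
q = 2
n(J, Q) = 2
m = -⅓ (m = -⅓*(-1)² = -⅓*1 = -⅓ ≈ -0.33333)
D(c) = -⅓
a(y, F) = -⅓
(2*x(0) - 20) + a(50, 2) = (2*20 - 20) - ⅓ = (40 - 20) - ⅓ = 20 - ⅓ = 59/3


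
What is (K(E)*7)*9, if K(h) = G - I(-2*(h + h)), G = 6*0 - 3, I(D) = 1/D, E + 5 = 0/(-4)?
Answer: -3843/20 ≈ -192.15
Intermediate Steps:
E = -5 (E = -5 + 0/(-4) = -5 + 0*(-1/4) = -5 + 0 = -5)
G = -3 (G = 0 - 3 = -3)
K(h) = -3 + 1/(4*h) (K(h) = -3 - 1/((-2*(h + h))) = -3 - 1/((-4*h)) = -3 - (-1)/(4*h) = -3 + 1/(4*h))
(K(E)*7)*9 = ((-3 + (1/4)/(-5))*7)*9 = ((-3 + (1/4)*(-1/5))*7)*9 = ((-3 - 1/20)*7)*9 = -61/20*7*9 = -427/20*9 = -3843/20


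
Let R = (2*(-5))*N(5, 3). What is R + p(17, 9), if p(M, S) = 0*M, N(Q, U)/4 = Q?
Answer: -200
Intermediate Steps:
N(Q, U) = 4*Q
p(M, S) = 0
R = -200 (R = (2*(-5))*(4*5) = -10*20 = -200)
R + p(17, 9) = -200 + 0 = -200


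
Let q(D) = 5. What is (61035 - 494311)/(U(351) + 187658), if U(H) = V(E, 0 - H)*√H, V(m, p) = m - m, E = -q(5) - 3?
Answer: -216638/93829 ≈ -2.3089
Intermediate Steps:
E = -8 (E = -1*5 - 3 = -5 - 3 = -8)
V(m, p) = 0
U(H) = 0 (U(H) = 0*√H = 0)
(61035 - 494311)/(U(351) + 187658) = (61035 - 494311)/(0 + 187658) = -433276/187658 = -433276*1/187658 = -216638/93829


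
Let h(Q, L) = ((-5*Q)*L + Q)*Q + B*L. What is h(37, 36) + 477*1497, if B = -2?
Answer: 468946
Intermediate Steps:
h(Q, L) = -2*L + Q*(Q - 5*L*Q) (h(Q, L) = ((-5*Q)*L + Q)*Q - 2*L = (-5*L*Q + Q)*Q - 2*L = (Q - 5*L*Q)*Q - 2*L = Q*(Q - 5*L*Q) - 2*L = -2*L + Q*(Q - 5*L*Q))
h(37, 36) + 477*1497 = (37² - 2*36 - 5*36*37²) + 477*1497 = (1369 - 72 - 5*36*1369) + 714069 = (1369 - 72 - 246420) + 714069 = -245123 + 714069 = 468946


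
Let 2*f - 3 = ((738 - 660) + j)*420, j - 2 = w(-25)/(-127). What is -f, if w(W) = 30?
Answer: -4254981/254 ≈ -16752.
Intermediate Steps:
j = 224/127 (j = 2 + 30/(-127) = 2 + 30*(-1/127) = 2 - 30/127 = 224/127 ≈ 1.7638)
f = 4254981/254 (f = 3/2 + (((738 - 660) + 224/127)*420)/2 = 3/2 + ((78 + 224/127)*420)/2 = 3/2 + ((10130/127)*420)/2 = 3/2 + (1/2)*(4254600/127) = 3/2 + 2127300/127 = 4254981/254 ≈ 16752.)
-f = -1*4254981/254 = -4254981/254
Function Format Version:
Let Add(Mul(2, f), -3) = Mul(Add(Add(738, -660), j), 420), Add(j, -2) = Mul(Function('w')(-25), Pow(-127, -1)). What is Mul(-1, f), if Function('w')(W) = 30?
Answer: Rational(-4254981, 254) ≈ -16752.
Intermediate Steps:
j = Rational(224, 127) (j = Add(2, Mul(30, Pow(-127, -1))) = Add(2, Mul(30, Rational(-1, 127))) = Add(2, Rational(-30, 127)) = Rational(224, 127) ≈ 1.7638)
f = Rational(4254981, 254) (f = Add(Rational(3, 2), Mul(Rational(1, 2), Mul(Add(Add(738, -660), Rational(224, 127)), 420))) = Add(Rational(3, 2), Mul(Rational(1, 2), Mul(Add(78, Rational(224, 127)), 420))) = Add(Rational(3, 2), Mul(Rational(1, 2), Mul(Rational(10130, 127), 420))) = Add(Rational(3, 2), Mul(Rational(1, 2), Rational(4254600, 127))) = Add(Rational(3, 2), Rational(2127300, 127)) = Rational(4254981, 254) ≈ 16752.)
Mul(-1, f) = Mul(-1, Rational(4254981, 254)) = Rational(-4254981, 254)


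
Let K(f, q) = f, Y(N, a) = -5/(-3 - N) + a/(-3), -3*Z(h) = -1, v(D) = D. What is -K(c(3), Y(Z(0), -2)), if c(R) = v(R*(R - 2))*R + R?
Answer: -12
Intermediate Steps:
c(R) = R + R**2*(-2 + R) (c(R) = (R*(R - 2))*R + R = (R*(-2 + R))*R + R = R**2*(-2 + R) + R = R + R**2*(-2 + R))
Z(h) = 1/3 (Z(h) = -1/3*(-1) = 1/3)
Y(N, a) = -5/(-3 - N) - a/3 (Y(N, a) = -5/(-3 - N) + a*(-1/3) = -5/(-3 - N) - a/3)
-K(c(3), Y(Z(0), -2)) = -3*(1 + 3*(-2 + 3)) = -3*(1 + 3*1) = -3*(1 + 3) = -3*4 = -1*12 = -12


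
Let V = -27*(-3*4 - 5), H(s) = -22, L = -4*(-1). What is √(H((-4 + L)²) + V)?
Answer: √437 ≈ 20.905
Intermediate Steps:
L = 4
V = 459 (V = -27*(-12 - 5) = -27*(-17) = 459)
√(H((-4 + L)²) + V) = √(-22 + 459) = √437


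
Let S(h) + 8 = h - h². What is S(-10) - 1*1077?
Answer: -1195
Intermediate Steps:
S(h) = -8 + h - h² (S(h) = -8 + (h - h²) = -8 + h - h²)
S(-10) - 1*1077 = (-8 - 10 - 1*(-10)²) - 1*1077 = (-8 - 10 - 1*100) - 1077 = (-8 - 10 - 100) - 1077 = -118 - 1077 = -1195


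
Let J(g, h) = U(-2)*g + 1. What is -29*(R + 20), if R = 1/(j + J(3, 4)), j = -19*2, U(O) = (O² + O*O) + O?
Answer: -10991/19 ≈ -578.47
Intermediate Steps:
U(O) = O + 2*O² (U(O) = (O² + O²) + O = 2*O² + O = O + 2*O²)
J(g, h) = 1 + 6*g (J(g, h) = (-2*(1 + 2*(-2)))*g + 1 = (-2*(1 - 4))*g + 1 = (-2*(-3))*g + 1 = 6*g + 1 = 1 + 6*g)
j = -38
R = -1/19 (R = 1/(-38 + (1 + 6*3)) = 1/(-38 + (1 + 18)) = 1/(-38 + 19) = 1/(-19) = -1/19 ≈ -0.052632)
-29*(R + 20) = -29*(-1/19 + 20) = -29*379/19 = -10991/19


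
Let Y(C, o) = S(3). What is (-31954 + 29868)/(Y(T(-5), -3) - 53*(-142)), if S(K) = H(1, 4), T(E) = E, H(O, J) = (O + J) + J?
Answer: -2086/7535 ≈ -0.27684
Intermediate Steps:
H(O, J) = O + 2*J (H(O, J) = (J + O) + J = O + 2*J)
S(K) = 9 (S(K) = 1 + 2*4 = 1 + 8 = 9)
Y(C, o) = 9
(-31954 + 29868)/(Y(T(-5), -3) - 53*(-142)) = (-31954 + 29868)/(9 - 53*(-142)) = -2086/(9 + 7526) = -2086/7535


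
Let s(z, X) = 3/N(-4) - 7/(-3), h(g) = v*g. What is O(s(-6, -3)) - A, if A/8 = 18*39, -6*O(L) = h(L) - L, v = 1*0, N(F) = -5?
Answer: -252707/45 ≈ -5615.7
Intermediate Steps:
v = 0
h(g) = 0 (h(g) = 0*g = 0)
s(z, X) = 26/15 (s(z, X) = 3/(-5) - 7/(-3) = 3*(-⅕) - 7*(-⅓) = -⅗ + 7/3 = 26/15)
O(L) = L/6 (O(L) = -(0 - L)/6 = -(-1)*L/6 = L/6)
A = 5616 (A = 8*(18*39) = 8*702 = 5616)
O(s(-6, -3)) - A = (⅙)*(26/15) - 1*5616 = 13/45 - 5616 = -252707/45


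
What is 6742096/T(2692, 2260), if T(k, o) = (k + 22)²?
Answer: 1685524/1841449 ≈ 0.91533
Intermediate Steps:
T(k, o) = (22 + k)²
6742096/T(2692, 2260) = 6742096/((22 + 2692)²) = 6742096/(2714²) = 6742096/7365796 = 6742096*(1/7365796) = 1685524/1841449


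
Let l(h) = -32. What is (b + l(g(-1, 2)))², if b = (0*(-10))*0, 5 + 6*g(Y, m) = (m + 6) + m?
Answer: 1024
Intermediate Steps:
g(Y, m) = ⅙ + m/3 (g(Y, m) = -⅚ + ((m + 6) + m)/6 = -⅚ + ((6 + m) + m)/6 = -⅚ + (6 + 2*m)/6 = -⅚ + (1 + m/3) = ⅙ + m/3)
b = 0 (b = 0*0 = 0)
(b + l(g(-1, 2)))² = (0 - 32)² = (-32)² = 1024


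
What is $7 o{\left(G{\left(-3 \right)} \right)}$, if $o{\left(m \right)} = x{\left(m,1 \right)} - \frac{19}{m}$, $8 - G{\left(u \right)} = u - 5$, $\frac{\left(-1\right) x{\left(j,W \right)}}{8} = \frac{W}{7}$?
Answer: $- \frac{261}{16} \approx -16.313$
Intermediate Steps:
$x{\left(j,W \right)} = - \frac{8 W}{7}$ ($x{\left(j,W \right)} = - 8 \frac{W}{7} = - \frac{8 W}{7}$)
$G{\left(u \right)} = 13 - u$ ($G{\left(u \right)} = 8 - \left(u - 5\right) = 8 - \left(-5 + u\right) = 13 - u$)
$o{\left(m \right)} = - \frac{8}{7} - \frac{19}{m}$ ($o{\left(m \right)} = \left(- \frac{8}{7}\right) 1 - \frac{19}{m} = - \frac{8}{7} - \frac{19}{m}$)
$7 o{\left(G{\left(-3 \right)} \right)} = 7 \left(- \frac{8}{7} - \frac{19}{13 - -3}\right) = 7 \left(- \frac{8}{7} - \frac{19}{13 + 3}\right) = 7 \left(- \frac{8}{7} - \frac{19}{16}\right) = 7 \left(- \frac{261}{112}\right) = - \frac{261}{16}$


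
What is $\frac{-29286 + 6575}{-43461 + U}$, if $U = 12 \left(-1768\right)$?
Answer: $\frac{22711}{64677} \approx 0.35114$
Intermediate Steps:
$U = -21216$
$\frac{-29286 + 6575}{-43461 + U} = \frac{-29286 + 6575}{-43461 - 21216} = - \frac{22711}{-64677} = \left(-22711\right) \left(- \frac{1}{64677}\right) = \frac{22711}{64677}$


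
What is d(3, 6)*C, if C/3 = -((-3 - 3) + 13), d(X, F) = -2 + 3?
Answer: -21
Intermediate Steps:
d(X, F) = 1
C = -21 (C = 3*(-((-3 - 3) + 13)) = 3*(-(-6 + 13)) = 3*(-1*7) = 3*(-7) = -21)
d(3, 6)*C = 1*(-21) = -21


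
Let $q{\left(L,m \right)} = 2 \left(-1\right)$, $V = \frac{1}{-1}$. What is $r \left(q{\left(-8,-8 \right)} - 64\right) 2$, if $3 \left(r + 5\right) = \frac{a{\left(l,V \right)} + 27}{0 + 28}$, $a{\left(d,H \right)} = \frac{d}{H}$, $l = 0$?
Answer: $\frac{4323}{7} \approx 617.57$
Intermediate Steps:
$V = -1$
$q{\left(L,m \right)} = -2$
$r = - \frac{131}{28}$ ($r = -5 + \frac{\left(\frac{0}{-1} + 27\right) \frac{1}{0 + 28}}{3} = -5 + \frac{\left(0 \left(-1\right) + 27\right) \frac{1}{28}}{3} = -5 + \frac{\left(0 + 27\right) \frac{1}{28}}{3} = -5 + \frac{27 \cdot \frac{1}{28}}{3} = -5 + \frac{1}{3} \cdot \frac{27}{28} = -5 + \frac{9}{28} = - \frac{131}{28} \approx -4.6786$)
$r \left(q{\left(-8,-8 \right)} - 64\right) 2 = - \frac{131 \left(-2 - 64\right) 2}{28} = - \frac{131 \left(\left(-66\right) 2\right)}{28} = \left(- \frac{131}{28}\right) \left(-132\right) = \frac{4323}{7}$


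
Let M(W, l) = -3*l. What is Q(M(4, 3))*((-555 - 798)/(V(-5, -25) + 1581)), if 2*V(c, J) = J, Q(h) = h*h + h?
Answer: -194832/3137 ≈ -62.108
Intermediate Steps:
Q(h) = h + h² (Q(h) = h² + h = h + h²)
V(c, J) = J/2
Q(M(4, 3))*((-555 - 798)/(V(-5, -25) + 1581)) = ((-3*3)*(1 - 3*3))*((-555 - 798)/((½)*(-25) + 1581)) = (-9*(1 - 9))*(-1353/(-25/2 + 1581)) = (-9*(-8))*(-1353/3137/2) = 72*(-1353*2/3137) = 72*(-2706/3137) = -194832/3137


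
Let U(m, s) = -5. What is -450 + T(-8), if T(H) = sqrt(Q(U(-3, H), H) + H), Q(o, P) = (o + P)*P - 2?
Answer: -450 + sqrt(94) ≈ -440.30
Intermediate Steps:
Q(o, P) = -2 + P*(P + o) (Q(o, P) = (P + o)*P - 2 = P*(P + o) - 2 = -2 + P*(P + o))
T(H) = sqrt(-2 + H**2 - 4*H) (T(H) = sqrt((-2 + H**2 + H*(-5)) + H) = sqrt((-2 + H**2 - 5*H) + H) = sqrt(-2 + H**2 - 4*H))
-450 + T(-8) = -450 + sqrt(-2 + (-8)**2 - 4*(-8)) = -450 + sqrt(-2 + 64 + 32) = -450 + sqrt(94)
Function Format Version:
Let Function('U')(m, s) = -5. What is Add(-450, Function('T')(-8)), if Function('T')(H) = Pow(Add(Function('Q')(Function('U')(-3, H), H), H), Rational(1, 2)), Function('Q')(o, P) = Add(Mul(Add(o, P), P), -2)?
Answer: Add(-450, Pow(94, Rational(1, 2))) ≈ -440.30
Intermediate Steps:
Function('Q')(o, P) = Add(-2, Mul(P, Add(P, o))) (Function('Q')(o, P) = Add(Mul(Add(P, o), P), -2) = Add(Mul(P, Add(P, o)), -2) = Add(-2, Mul(P, Add(P, o))))
Function('T')(H) = Pow(Add(-2, Pow(H, 2), Mul(-4, H)), Rational(1, 2)) (Function('T')(H) = Pow(Add(Add(-2, Pow(H, 2), Mul(H, -5)), H), Rational(1, 2)) = Pow(Add(Add(-2, Pow(H, 2), Mul(-5, H)), H), Rational(1, 2)) = Pow(Add(-2, Pow(H, 2), Mul(-4, H)), Rational(1, 2)))
Add(-450, Function('T')(-8)) = Add(-450, Pow(Add(-2, Pow(-8, 2), Mul(-4, -8)), Rational(1, 2))) = Add(-450, Pow(Add(-2, 64, 32), Rational(1, 2))) = Add(-450, Pow(94, Rational(1, 2)))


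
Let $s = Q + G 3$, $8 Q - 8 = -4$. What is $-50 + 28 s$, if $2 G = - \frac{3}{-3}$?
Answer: $6$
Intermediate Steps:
$Q = \frac{1}{2}$ ($Q = 1 + \frac{1}{8} \left(-4\right) = 1 - \frac{1}{2} = \frac{1}{2} \approx 0.5$)
$G = \frac{1}{2}$ ($G = \frac{\left(-3\right) \frac{1}{-3}}{2} = \frac{\left(-3\right) \left(- \frac{1}{3}\right)}{2} = \frac{1}{2} \cdot 1 = \frac{1}{2} \approx 0.5$)
$s = 2$ ($s = \frac{1}{2} + \frac{1}{2} \cdot 3 = \frac{1}{2} + \frac{3}{2} = 2$)
$-50 + 28 s = -50 + 28 \cdot 2 = -50 + 56 = 6$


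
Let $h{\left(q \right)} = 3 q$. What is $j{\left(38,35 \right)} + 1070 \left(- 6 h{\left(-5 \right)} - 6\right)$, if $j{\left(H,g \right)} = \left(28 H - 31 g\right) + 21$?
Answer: $89880$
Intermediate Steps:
$j{\left(H,g \right)} = 21 - 31 g + 28 H$ ($j{\left(H,g \right)} = \left(- 31 g + 28 H\right) + 21 = 21 - 31 g + 28 H$)
$j{\left(38,35 \right)} + 1070 \left(- 6 h{\left(-5 \right)} - 6\right) = \left(21 - 1085 + 28 \cdot 38\right) + 1070 \left(- 6 \cdot 3 \left(-5\right) - 6\right) = \left(21 - 1085 + 1064\right) + 1070 \left(\left(-6\right) \left(-15\right) - 6\right) = 0 + 1070 \left(90 - 6\right) = 0 + 1070 \cdot 84 = 0 + 89880 = 89880$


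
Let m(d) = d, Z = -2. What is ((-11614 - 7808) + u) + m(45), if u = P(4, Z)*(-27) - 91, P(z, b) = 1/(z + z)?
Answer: -155771/8 ≈ -19471.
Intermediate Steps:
P(z, b) = 1/(2*z)
u = -755/8 (u = ((½)/4)*(-27) - 91 = ((½)*(¼))*(-27) - 91 = (⅛)*(-27) - 91 = -27/8 - 91 = -755/8 ≈ -94.375)
((-11614 - 7808) + u) + m(45) = ((-11614 - 7808) - 755/8) + 45 = (-19422 - 755/8) + 45 = -156131/8 + 45 = -155771/8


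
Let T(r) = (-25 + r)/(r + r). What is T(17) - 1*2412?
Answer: -41008/17 ≈ -2412.2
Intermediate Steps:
T(r) = (-25 + r)/(2*r) (T(r) = (-25 + r)/((2*r)) = (-25 + r)*(1/(2*r)) = (-25 + r)/(2*r))
T(17) - 1*2412 = (1/2)*(-25 + 17)/17 - 1*2412 = (1/2)*(1/17)*(-8) - 2412 = -4/17 - 2412 = -41008/17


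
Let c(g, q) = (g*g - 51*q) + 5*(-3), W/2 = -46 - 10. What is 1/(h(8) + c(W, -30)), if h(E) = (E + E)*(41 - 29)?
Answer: 1/14251 ≈ 7.0170e-5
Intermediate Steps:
W = -112 (W = 2*(-46 - 10) = 2*(-56) = -112)
c(g, q) = -15 + g² - 51*q (c(g, q) = (g² - 51*q) - 15 = -15 + g² - 51*q)
h(E) = 24*E (h(E) = (2*E)*12 = 24*E)
1/(h(8) + c(W, -30)) = 1/(24*8 + (-15 + (-112)² - 51*(-30))) = 1/(192 + (-15 + 12544 + 1530)) = 1/(192 + 14059) = 1/14251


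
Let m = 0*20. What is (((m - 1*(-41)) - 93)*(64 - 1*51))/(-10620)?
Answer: 169/2655 ≈ 0.063653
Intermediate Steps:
m = 0
(((m - 1*(-41)) - 93)*(64 - 1*51))/(-10620) = (((0 - 1*(-41)) - 93)*(64 - 1*51))/(-10620) = (((0 + 41) - 93)*(64 - 51))*(-1/10620) = ((41 - 93)*13)*(-1/10620) = -52*13*(-1/10620) = -676*(-1/10620) = 169/2655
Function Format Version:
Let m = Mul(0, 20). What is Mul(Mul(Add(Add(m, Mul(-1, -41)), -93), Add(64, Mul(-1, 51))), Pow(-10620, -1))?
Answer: Rational(169, 2655) ≈ 0.063653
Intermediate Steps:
m = 0
Mul(Mul(Add(Add(m, Mul(-1, -41)), -93), Add(64, Mul(-1, 51))), Pow(-10620, -1)) = Mul(Mul(Add(Add(0, Mul(-1, -41)), -93), Add(64, Mul(-1, 51))), Pow(-10620, -1)) = Mul(Mul(Add(Add(0, 41), -93), Add(64, -51)), Rational(-1, 10620)) = Mul(Mul(Add(41, -93), 13), Rational(-1, 10620)) = Mul(Mul(-52, 13), Rational(-1, 10620)) = Mul(-676, Rational(-1, 10620)) = Rational(169, 2655)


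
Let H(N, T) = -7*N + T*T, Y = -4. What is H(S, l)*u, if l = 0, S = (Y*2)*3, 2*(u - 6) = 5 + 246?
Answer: 22092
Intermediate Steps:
u = 263/2 (u = 6 + (5 + 246)/2 = 6 + (1/2)*251 = 6 + 251/2 = 263/2 ≈ 131.50)
S = -24 (S = -4*2*3 = -8*3 = -24)
H(N, T) = T**2 - 7*N (H(N, T) = -7*N + T**2 = T**2 - 7*N)
H(S, l)*u = (0**2 - 7*(-24))*(263/2) = (0 + 168)*(263/2) = 168*(263/2) = 22092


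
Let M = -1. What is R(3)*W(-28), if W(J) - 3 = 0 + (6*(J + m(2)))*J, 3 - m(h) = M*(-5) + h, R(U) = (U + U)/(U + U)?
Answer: 5379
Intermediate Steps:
R(U) = 1 (R(U) = (2*U)/((2*U)) = (2*U)*(1/(2*U)) = 1)
m(h) = -2 - h (m(h) = 3 - (-1*(-5) + h) = 3 - (5 + h) = 3 + (-5 - h) = -2 - h)
W(J) = 3 + J*(-24 + 6*J) (W(J) = 3 + (0 + (6*(J + (-2 - 1*2)))*J) = 3 + (0 + (6*(J + (-2 - 2)))*J) = 3 + (0 + (6*(J - 4))*J) = 3 + (0 + (6*(-4 + J))*J) = 3 + (0 + (-24 + 6*J)*J) = 3 + (0 + J*(-24 + 6*J)) = 3 + J*(-24 + 6*J))
R(3)*W(-28) = 1*(3 - 24*(-28) + 6*(-28)**2) = 1*(3 + 672 + 6*784) = 1*(3 + 672 + 4704) = 1*5379 = 5379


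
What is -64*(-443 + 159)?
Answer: 18176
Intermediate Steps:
-64*(-443 + 159) = -64*(-284) = 18176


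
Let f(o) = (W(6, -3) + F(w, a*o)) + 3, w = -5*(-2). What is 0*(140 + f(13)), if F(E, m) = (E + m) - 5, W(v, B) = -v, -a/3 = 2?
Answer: 0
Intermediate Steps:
a = -6 (a = -3*2 = -6)
w = 10
F(E, m) = -5 + E + m
f(o) = 2 - 6*o (f(o) = (-1*6 + (-5 + 10 - 6*o)) + 3 = (-6 + (5 - 6*o)) + 3 = (-1 - 6*o) + 3 = 2 - 6*o)
0*(140 + f(13)) = 0*(140 + (2 - 6*13)) = 0*(140 + (2 - 78)) = 0*(140 - 76) = 0*64 = 0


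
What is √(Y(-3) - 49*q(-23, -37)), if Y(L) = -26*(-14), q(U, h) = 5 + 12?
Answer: I*√469 ≈ 21.656*I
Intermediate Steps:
q(U, h) = 17
Y(L) = 364
√(Y(-3) - 49*q(-23, -37)) = √(364 - 49*17) = √(364 - 833) = √(-469) = I*√469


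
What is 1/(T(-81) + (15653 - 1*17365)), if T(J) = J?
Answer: -1/1793 ≈ -0.00055772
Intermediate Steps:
1/(T(-81) + (15653 - 1*17365)) = 1/(-81 + (15653 - 1*17365)) = 1/(-81 + (15653 - 17365)) = 1/(-81 - 1712) = 1/(-1793) = -1/1793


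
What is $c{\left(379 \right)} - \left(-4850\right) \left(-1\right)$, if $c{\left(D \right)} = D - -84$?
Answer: $-4387$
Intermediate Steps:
$c{\left(D \right)} = 84 + D$ ($c{\left(D \right)} = D + 84 = 84 + D$)
$c{\left(379 \right)} - \left(-4850\right) \left(-1\right) = \left(84 + 379\right) - \left(-4850\right) \left(-1\right) = 463 - 4850 = -4387$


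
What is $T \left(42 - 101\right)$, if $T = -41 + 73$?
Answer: $-1888$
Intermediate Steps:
$T = 32$
$T \left(42 - 101\right) = 32 \left(42 - 101\right) = 32 \left(-59\right) = -1888$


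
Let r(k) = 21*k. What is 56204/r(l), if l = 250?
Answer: 28102/2625 ≈ 10.706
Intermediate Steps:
56204/r(l) = 56204/((21*250)) = 56204/5250 = 56204*(1/5250) = 28102/2625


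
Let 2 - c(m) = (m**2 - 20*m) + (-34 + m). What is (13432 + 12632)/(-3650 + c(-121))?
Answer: -13032/10277 ≈ -1.2681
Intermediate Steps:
c(m) = 36 - m**2 + 19*m (c(m) = 2 - ((m**2 - 20*m) + (-34 + m)) = 2 - (-34 + m**2 - 19*m) = 2 + (34 - m**2 + 19*m) = 36 - m**2 + 19*m)
(13432 + 12632)/(-3650 + c(-121)) = (13432 + 12632)/(-3650 + (36 - 1*(-121)**2 + 19*(-121))) = 26064/(-3650 + (36 - 1*14641 - 2299)) = 26064/(-3650 + (36 - 14641 - 2299)) = 26064/(-3650 - 16904) = 26064/(-20554) = 26064*(-1/20554) = -13032/10277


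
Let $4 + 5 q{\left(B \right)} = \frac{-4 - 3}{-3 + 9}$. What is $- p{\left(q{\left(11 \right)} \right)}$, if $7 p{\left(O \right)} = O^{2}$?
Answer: $- \frac{961}{6300} \approx -0.15254$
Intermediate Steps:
$q{\left(B \right)} = - \frac{31}{30}$ ($q{\left(B \right)} = - \frac{4}{5} + \frac{\left(-4 - 3\right) \frac{1}{-3 + 9}}{5} = - \frac{4}{5} + \frac{\left(-7\right) \frac{1}{6}}{5} = - \frac{4}{5} + \frac{1}{5} \left(- \frac{7}{6}\right) = - \frac{4}{5} - \frac{7}{30} = - \frac{31}{30}$)
$p{\left(O \right)} = \frac{O^{2}}{7}$
$- p{\left(q{\left(11 \right)} \right)} = - \frac{\left(- \frac{31}{30}\right)^{2}}{7} = - \frac{961}{7 \cdot 900} = \left(-1\right) \frac{961}{6300} = - \frac{961}{6300}$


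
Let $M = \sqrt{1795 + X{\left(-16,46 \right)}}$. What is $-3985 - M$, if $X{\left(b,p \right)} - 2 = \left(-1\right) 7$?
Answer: $-3985 - \sqrt{1790} \approx -4027.3$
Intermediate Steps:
$X{\left(b,p \right)} = -5$ ($X{\left(b,p \right)} = 2 - 7 = -5$)
$M = \sqrt{1790}$ ($M = \sqrt{1795 - 5} = \sqrt{1790} \approx 42.308$)
$-3985 - M = -3985 - \sqrt{1790}$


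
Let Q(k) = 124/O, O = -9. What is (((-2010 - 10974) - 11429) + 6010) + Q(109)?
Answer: -165751/9 ≈ -18417.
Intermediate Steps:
Q(k) = -124/9 (Q(k) = 124/(-9) = 124*(-1/9) = -124/9)
(((-2010 - 10974) - 11429) + 6010) + Q(109) = (((-2010 - 10974) - 11429) + 6010) - 124/9 = ((-12984 - 11429) + 6010) - 124/9 = (-24413 + 6010) - 124/9 = -18403 - 124/9 = -165751/9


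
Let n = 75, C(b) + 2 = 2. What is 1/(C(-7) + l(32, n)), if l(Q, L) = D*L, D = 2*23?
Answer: 1/3450 ≈ 0.00028986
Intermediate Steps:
C(b) = 0 (C(b) = -2 + 2 = 0)
D = 46
l(Q, L) = 46*L
1/(C(-7) + l(32, n)) = 1/(0 + 46*75) = 1/(0 + 3450) = 1/3450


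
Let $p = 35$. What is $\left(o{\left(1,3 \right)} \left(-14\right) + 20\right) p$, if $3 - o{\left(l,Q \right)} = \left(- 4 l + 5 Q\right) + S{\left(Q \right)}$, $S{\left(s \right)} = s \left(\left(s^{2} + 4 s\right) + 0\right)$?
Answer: $35490$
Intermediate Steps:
$S{\left(s \right)} = s \left(s^{2} + 4 s\right)$
$o{\left(l,Q \right)} = 3 - 5 Q + 4 l - Q^{2} \left(4 + Q\right)$ ($o{\left(l,Q \right)} = 3 - \left(\left(- 4 l + 5 Q\right) + Q^{2} \left(4 + Q\right)\right) = 3 - \left(- 4 l + 5 Q + Q^{2} \left(4 + Q\right)\right) = 3 - 5 Q + 4 l - Q^{2} \left(4 + Q\right)$)
$\left(o{\left(1,3 \right)} \left(-14\right) + 20\right) p = \left(\left(3 - 15 + 4 \cdot 1 - 3^{2} \left(4 + 3\right)\right) \left(-14\right) + 20\right) 35 = \left(\left(3 - 15 + 4 - 9 \cdot 7\right) \left(-14\right) + 20\right) 35 = \left(\left(3 - 15 + 4 - 63\right) \left(-14\right) + 20\right) 35 = \left(\left(-71\right) \left(-14\right) + 20\right) 35 = \left(994 + 20\right) 35 = 1014 \cdot 35 = 35490$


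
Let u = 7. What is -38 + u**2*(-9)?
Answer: -479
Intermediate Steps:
-38 + u**2*(-9) = -38 + 7**2*(-9) = -38 + 49*(-9) = -38 - 441 = -479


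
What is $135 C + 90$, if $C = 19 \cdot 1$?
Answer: $2655$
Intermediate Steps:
$C = 19$
$135 C + 90 = 135 \cdot 19 + 90 = 2565 + 90 = 2655$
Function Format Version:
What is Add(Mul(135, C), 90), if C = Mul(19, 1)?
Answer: 2655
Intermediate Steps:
C = 19
Add(Mul(135, C), 90) = Add(Mul(135, 19), 90) = Add(2565, 90) = 2655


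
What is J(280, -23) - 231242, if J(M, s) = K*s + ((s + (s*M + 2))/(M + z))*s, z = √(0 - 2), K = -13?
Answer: 23*(-10041*√2 + 2805019*I)/(√2 - 280*I) ≈ -2.3041e+5 - 2.6805*I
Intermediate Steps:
z = I*√2 (z = √(-2) = I*√2 ≈ 1.4142*I)
J(M, s) = -13*s + s*(2 + s + M*s)/(M + I*√2) (J(M, s) = -13*s + ((s + (s*M + 2))/(M + I*√2))*s = -13*s + ((s + (M*s + 2))/(M + I*√2))*s = -13*s + ((s + (2 + M*s))/(M + I*√2))*s = -13*s + ((2 + s + M*s)/(M + I*√2))*s = -13*s + s*(2 + s + M*s)/(M + I*√2))
J(280, -23) - 231242 = -23*(2 - 23 - 13*280 + 280*(-23) - 13*I*√2)/(280 + I*√2) - 231242 = -23*(2 - 23 - 3640 - 6440 - 13*I*√2)/(280 + I*√2) - 231242 = -23*(-10101 - 13*I*√2)/(280 + I*√2) - 231242 = -231242 - 23*(-10101 - 13*I*√2)/(280 + I*√2)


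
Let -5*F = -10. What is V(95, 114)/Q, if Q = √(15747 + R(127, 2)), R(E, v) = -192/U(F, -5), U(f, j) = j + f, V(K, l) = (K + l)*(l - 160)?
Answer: -9614*√15811/15811 ≈ -76.458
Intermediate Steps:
F = 2 (F = -⅕*(-10) = 2)
V(K, l) = (-160 + l)*(K + l) (V(K, l) = (K + l)*(-160 + l) = (-160 + l)*(K + l))
U(f, j) = f + j
R(E, v) = 64 (R(E, v) = -192/(2 - 5) = -192/(-3) = -192*(-⅓) = 64)
Q = √15811 (Q = √(15747 + 64) = √15811 ≈ 125.74)
V(95, 114)/Q = (114² - 160*95 - 160*114 + 95*114)/(√15811) = (12996 - 15200 - 18240 + 10830)*(√15811/15811) = -9614*√15811/15811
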